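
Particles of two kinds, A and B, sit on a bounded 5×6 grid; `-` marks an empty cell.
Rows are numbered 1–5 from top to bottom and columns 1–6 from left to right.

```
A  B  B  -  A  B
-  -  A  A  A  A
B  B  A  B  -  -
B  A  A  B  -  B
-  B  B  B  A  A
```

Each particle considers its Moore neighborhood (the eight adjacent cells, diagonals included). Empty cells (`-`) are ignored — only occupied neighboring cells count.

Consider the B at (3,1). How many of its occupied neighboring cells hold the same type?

Occupied neighbors of (3,1): (3,2)=B, (4,1)=B, (4,2)=A.
Same type (B): 2 of 3.

2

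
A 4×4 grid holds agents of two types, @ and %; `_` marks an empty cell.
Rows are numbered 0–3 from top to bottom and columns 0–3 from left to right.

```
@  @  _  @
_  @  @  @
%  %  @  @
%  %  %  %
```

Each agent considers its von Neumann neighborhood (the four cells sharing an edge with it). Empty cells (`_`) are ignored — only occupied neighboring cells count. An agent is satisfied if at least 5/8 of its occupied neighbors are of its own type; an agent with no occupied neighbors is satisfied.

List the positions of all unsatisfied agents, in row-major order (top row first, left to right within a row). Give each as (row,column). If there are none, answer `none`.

(0,0)@ 1/1 ok
(0,1)@ 2/2 ok
(0,3)@ 1/1 ok
(1,1)@ 2/3 ok
(1,2)@ 3/3 ok
(1,3)@ 3/3 ok
(2,0)% 2/2 ok
(2,1)% 2/4 unhappy
(2,2)@ 2/4 unhappy
(2,3)@ 2/3 ok
(3,0)% 2/2 ok
(3,1)% 3/3 ok
(3,2)% 2/3 ok
(3,3)% 1/2 unhappy

(2,1), (2,2), (3,3)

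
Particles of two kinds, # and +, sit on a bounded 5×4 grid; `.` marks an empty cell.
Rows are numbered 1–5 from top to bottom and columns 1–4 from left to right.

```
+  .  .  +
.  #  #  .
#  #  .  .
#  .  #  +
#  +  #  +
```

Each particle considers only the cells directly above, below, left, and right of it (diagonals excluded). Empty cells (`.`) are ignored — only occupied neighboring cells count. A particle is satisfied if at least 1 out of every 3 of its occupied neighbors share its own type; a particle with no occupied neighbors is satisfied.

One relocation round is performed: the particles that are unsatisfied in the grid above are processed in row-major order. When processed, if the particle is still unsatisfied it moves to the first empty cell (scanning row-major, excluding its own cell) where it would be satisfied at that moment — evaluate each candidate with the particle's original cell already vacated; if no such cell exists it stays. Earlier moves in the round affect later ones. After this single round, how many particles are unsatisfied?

0

Initially unsatisfied (in order): (5,2).
  (5,2) → (1,2).
Resulting grid:
+ + . +
. # # .
# # . .
# . # +
# . # +
All satisfied now.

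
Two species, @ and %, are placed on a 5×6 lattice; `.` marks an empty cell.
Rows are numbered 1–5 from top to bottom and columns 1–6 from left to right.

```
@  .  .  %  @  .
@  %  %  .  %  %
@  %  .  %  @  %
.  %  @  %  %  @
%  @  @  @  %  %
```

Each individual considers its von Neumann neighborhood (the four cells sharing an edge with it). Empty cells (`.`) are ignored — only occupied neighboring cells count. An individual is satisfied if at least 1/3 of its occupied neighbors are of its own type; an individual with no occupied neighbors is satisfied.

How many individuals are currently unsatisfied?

(1,1)@ 1/1 satisfied
(1,4)% 0/1 not
(1,5)@ 0/2 not
(2,1)@ 2/3 satisfied
(2,2)% 2/3 satisfied
(2,3)% 1/1 satisfied
(2,5)% 1/3 satisfied
(2,6)% 2/2 satisfied
(3,1)@ 1/2 satisfied
(3,2)% 2/3 satisfied
(3,4)% 1/2 satisfied
(3,5)@ 0/4 not
(3,6)% 1/3 satisfied
(4,2)% 1/3 satisfied
(4,3)@ 1/3 satisfied
(4,4)% 2/4 satisfied
(4,5)% 2/4 satisfied
(4,6)@ 0/3 not
(5,1)% 0/1 not
(5,2)@ 1/3 satisfied
(5,3)@ 3/3 satisfied
(5,4)@ 1/3 satisfied
(5,5)% 2/3 satisfied
(5,6)% 1/2 satisfied
Unsatisfied: (1,4), (1,5), (3,5), (4,6), (5,1) — 5 in total.

5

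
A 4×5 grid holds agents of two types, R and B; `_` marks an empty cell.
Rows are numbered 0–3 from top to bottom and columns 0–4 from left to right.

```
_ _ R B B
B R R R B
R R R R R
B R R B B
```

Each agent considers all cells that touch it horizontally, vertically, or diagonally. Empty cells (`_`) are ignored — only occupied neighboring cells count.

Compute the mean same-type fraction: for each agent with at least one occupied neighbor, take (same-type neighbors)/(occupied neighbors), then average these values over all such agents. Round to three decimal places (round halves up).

(0,2)R 3/4
(0,3)B 2/5
(0,4)B 2/3
(1,0)B 0/3
(1,1)R 5/6
(1,2)R 6/7
(1,3)R 5/8
(1,4)B 2/5
(2,0)R 3/5
(2,1)R 6/8
(2,2)R 7/8
(2,3)R 5/8
(2,4)R 2/5
(3,0)B 0/3
(3,1)R 4/5
(3,2)R 4/5
(3,3)B 1/5
(3,4)B 1/3
Sum over 18 agents: 3/4 + 2/5 + 2/3 + 0/3 + 5/6 + 6/7 + 5/8 + 2/5 + 3/5 + 6/8 + 7/8 + 5/8 + 2/5 + 0/3 + 4/5 + 4/5 + 1/5 + 1/3 = 8329/840; mean = 8329/840 ÷ 18 = 8329/15120 = 0.550859… → 0.551.

0.551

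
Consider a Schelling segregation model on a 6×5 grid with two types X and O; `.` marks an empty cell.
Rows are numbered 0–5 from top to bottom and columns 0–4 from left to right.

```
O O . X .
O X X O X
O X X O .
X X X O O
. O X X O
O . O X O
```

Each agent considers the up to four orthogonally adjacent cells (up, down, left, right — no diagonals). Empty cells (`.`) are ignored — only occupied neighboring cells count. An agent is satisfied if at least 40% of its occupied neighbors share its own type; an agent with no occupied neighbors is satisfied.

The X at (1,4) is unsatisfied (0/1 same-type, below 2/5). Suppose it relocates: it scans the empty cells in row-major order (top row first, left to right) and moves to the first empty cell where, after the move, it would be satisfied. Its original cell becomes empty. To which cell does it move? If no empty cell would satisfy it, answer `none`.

Vacating (1,4). Empty cells in order:
  (0,2): 2/3 same-type → satisfied — stop here.

(0,2)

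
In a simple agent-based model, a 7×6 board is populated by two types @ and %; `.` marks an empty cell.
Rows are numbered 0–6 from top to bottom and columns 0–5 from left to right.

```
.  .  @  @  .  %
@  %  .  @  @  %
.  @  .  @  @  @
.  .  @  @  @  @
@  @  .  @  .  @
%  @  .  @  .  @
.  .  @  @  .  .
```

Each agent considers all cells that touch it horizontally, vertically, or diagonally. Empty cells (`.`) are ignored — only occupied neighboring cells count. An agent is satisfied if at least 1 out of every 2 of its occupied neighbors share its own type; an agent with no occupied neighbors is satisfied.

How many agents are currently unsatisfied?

3

(0,2)@ 2/3 satisfied
(0,3)@ 3/3 satisfied
(0,5)% 1/2 satisfied
(1,0)@ 1/2 satisfied
(1,1)% 0/3 not
(1,3)@ 5/5 satisfied
(1,4)@ 5/7 satisfied
(1,5)% 1/4 not
(2,1)@ 2/3 satisfied
(2,3)@ 6/6 satisfied
(2,4)@ 7/8 satisfied
(2,5)@ 4/5 satisfied
(3,2)@ 5/5 satisfied
(3,3)@ 5/5 satisfied
(3,4)@ 7/7 satisfied
(3,5)@ 4/4 satisfied
(4,0)@ 2/3 satisfied
(4,1)@ 3/4 satisfied
(4,3)@ 4/4 satisfied
(4,5)@ 3/3 satisfied
(5,0)% 0/3 not
(5,1)@ 3/4 satisfied
(5,3)@ 3/3 satisfied
(5,5)@ 1/1 satisfied
(6,2)@ 3/3 satisfied
(6,3)@ 2/2 satisfied
Unsatisfied: (1,1), (1,5), (5,0) — 3 in total.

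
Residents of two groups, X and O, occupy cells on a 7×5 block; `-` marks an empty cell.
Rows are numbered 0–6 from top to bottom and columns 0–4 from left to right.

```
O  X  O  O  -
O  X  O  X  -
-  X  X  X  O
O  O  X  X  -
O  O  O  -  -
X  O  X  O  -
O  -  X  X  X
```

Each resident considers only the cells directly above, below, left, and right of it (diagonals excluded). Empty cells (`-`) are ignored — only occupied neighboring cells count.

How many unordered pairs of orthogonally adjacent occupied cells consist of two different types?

18

Scan each occupied cell's neighbors to the right and below so each pair is counted once.
Row 0: O(0,0)–X(0,1)≠ O(0,0)–O(1,0)= X(0,1)–O(0,2)≠ X(0,1)–X(1,1)= O(0,2)–O(0,3)= O(0,2)–O(1,2)= O(0,3)–X(1,3)≠  → 3/7 unlike.
Row 1: O(1,0)–X(1,1)≠ X(1,1)–O(1,2)≠ X(1,1)–X(2,1)= O(1,2)–X(1,3)≠ O(1,2)–X(2,2)≠ X(1,3)–X(2,3)=  → 4/6 unlike.
Row 2: X(2,1)–X(2,2)= X(2,1)–O(3,1)≠ X(2,2)–X(2,3)= X(2,2)–X(3,2)= X(2,3)–O(2,4)≠ X(2,3)–X(3,3)=  → 2/6 unlike.
Row 3: O(3,0)–O(3,1)= O(3,0)–O(4,0)= O(3,1)–X(3,2)≠ O(3,1)–O(4,1)= X(3,2)–X(3,3)= X(3,2)–O(4,2)≠  → 2/6 unlike.
Row 4: O(4,0)–O(4,1)= O(4,0)–X(5,0)≠ O(4,1)–O(4,2)= O(4,1)–O(5,1)= O(4,2)–X(5,2)≠  → 2/5 unlike.
Row 5: X(5,0)–O(5,1)≠ X(5,0)–O(6,0)≠ O(5,1)–X(5,2)≠ X(5,2)–O(5,3)≠ X(5,2)–X(6,2)= O(5,3)–X(6,3)≠  → 5/6 unlike.
Row 6: X(6,2)–X(6,3)= X(6,3)–X(6,4)=  → 0/2 unlike.
Total adjacent occupied pairs: 38; unlike-type pairs: 18.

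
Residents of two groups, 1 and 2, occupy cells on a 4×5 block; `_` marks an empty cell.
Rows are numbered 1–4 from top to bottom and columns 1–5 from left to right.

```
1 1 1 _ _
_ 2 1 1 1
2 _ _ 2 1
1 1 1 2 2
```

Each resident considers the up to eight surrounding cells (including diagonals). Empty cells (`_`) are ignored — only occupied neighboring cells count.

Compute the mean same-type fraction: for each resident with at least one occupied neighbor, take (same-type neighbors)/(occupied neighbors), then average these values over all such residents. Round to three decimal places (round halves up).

Row 1: (1,1)1 1/2 · (1,2)1 3/4 · (1,3)1 3/4
Row 2: (2,2)2 1/5 · (2,3)1 3/5 · (2,4)1 4/5 · (2,5)1 2/3
Row 3: (3,1)2 1/3 · (3,4)2 2/7 · (3,5)1 2/5
Row 4: (4,1)1 1/2 · (4,2)1 2/3 · (4,3)1 1/3 · (4,4)2 2/4 · (4,5)2 2/3
Sum over 15 residents: 1/2 + 3/4 + 3/4 + 1/5 + 3/5 + 4/5 + 2/3 + 1/3 + 2/7 + 2/5 + 1/2 + 2/3 + 1/3 + 2/4 + 2/3 = 167/21; mean = 167/21 ÷ 15 = 167/315 = 0.530158… → 0.530.

0.530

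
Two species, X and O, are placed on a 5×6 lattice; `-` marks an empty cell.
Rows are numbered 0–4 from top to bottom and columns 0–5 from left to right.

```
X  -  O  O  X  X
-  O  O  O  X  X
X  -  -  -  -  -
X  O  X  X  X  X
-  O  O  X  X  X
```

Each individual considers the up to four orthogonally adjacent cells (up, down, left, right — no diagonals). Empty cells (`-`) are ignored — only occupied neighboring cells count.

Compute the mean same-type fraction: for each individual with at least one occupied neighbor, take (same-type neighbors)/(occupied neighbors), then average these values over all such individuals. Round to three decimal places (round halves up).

Row 0: (0,0)X — no occupied neighbors · (0,2)O 2/2 · (0,3)O 2/3 · (0,4)X 2/3 · (0,5)X 2/2
Row 1: (1,1)O 1/1 · (1,2)O 3/3 · (1,3)O 2/3 · (1,4)X 2/3 · (1,5)X 2/2
Row 2: (2,0)X 1/1
Row 3: (3,0)X 1/2 · (3,1)O 1/3 · (3,2)X 1/3 · (3,3)X 3/3 · (3,4)X 3/3 · (3,5)X 2/2
Row 4: (4,1)O 2/2 · (4,2)O 1/3 · (4,3)X 2/3 · (4,4)X 3/3 · (4,5)X 2/2
Sum over 21 individuals: 2/2 + 2/3 + 2/3 + 2/2 + 1/1 + 3/3 + 2/3 + 2/3 + 2/2 + 1/1 + 1/2 + 1/3 + 1/3 + 3/3 + 3/3 + 2/2 + 2/2 + 1/3 + 2/3 + 3/3 + 2/2 = 101/6; mean = 101/6 ÷ 21 = 101/126 = 0.801587… → 0.802.

0.802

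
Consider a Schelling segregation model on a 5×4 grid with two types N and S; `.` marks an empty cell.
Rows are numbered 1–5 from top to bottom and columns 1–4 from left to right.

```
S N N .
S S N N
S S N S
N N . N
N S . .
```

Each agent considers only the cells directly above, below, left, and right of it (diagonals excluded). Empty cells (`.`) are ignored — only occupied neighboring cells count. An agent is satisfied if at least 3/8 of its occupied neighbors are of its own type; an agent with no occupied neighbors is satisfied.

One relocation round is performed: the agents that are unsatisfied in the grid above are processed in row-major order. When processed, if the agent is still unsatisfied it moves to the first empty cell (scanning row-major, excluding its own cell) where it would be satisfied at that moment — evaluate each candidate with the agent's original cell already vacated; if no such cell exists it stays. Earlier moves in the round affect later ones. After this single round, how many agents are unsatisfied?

Initially unsatisfied (in order): (1,2), (3,3), (3,4), (4,2), (4,4), (5,2).
  (1,2) → (1,4).
  (3,3) → (4,3).
  (3,4) → (1,2).
  (4,2): now satisfied by earlier moves; stays.
  (4,4): now satisfied by earlier moves; stays.
  (5,2): no empty cell satisfies it; stays.
Resulting grid:
S S N N
S S N N
S S . .
N N N N
N S . .
Unsatisfied now: (5,2).

1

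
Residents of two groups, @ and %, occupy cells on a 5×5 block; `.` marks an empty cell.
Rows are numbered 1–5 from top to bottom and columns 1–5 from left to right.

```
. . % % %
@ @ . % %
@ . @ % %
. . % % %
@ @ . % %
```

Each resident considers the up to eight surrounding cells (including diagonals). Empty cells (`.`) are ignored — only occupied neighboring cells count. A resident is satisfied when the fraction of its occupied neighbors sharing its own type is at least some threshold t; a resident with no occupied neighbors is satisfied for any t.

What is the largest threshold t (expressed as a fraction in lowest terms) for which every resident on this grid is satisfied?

1/5

Row 1: (1,3)% 2/3 · (1,4)% 4/4 · (1,5)% 3/3
Row 2: (2,1)@ 2/2 · (2,2)@ 3/4 · (2,4)% 6/7 · (2,5)% 5/5
Row 3: (3,1)@ 2/2 · (3,3)@ 1/5 · (3,4)% 6/7 · (3,5)% 5/5
Row 4: (4,3)% 3/5 · (4,4)% 6/7 · (4,5)% 5/5
Row 5: (5,1)@ 1/1 · (5,2)@ 1/2 · (5,4)% 4/4 · (5,5)% 3/3
The smallest same-type fraction is 1/5 at (3,3), which reduces to 1/5. Any threshold above that leaves this resident unsatisfied.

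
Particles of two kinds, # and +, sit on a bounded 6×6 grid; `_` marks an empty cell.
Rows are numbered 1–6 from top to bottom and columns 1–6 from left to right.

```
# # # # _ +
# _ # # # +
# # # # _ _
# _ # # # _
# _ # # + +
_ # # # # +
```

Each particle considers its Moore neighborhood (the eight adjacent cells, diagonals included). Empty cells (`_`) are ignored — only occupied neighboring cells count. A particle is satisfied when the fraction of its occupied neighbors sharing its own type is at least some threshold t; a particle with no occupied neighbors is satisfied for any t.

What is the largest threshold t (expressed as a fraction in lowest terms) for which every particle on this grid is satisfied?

Row 1: (1,1)# 2/2 · (1,2)# 4/4 · (1,3)# 4/4 · (1,4)# 4/4 · (1,6)+ 1/2
Row 2: (2,1)# 4/4 · (2,3)# 7/7 · (2,4)# 6/6 · (2,5)# 3/5 · (2,6)+ 1/2
Row 3: (3,1)# 3/3 · (3,2)# 6/6 · (3,3)# 6/6 · (3,4)# 7/7
Row 4: (4,1)# 3/3 · (4,3)# 6/6 · (4,4)# 6/7 · (4,5)# 3/5
Row 5: (5,1)# 2/2 · (5,3)# 6/6 · (5,4)# 7/8 · (5,5)+ 2/7 · (5,6)+ 2/4
Row 6: (6,2)# 3/3 · (6,3)# 4/4 · (6,4)# 4/5 · (6,5)# 2/5 · (6,6)+ 2/3
The smallest same-type fraction is 2/7 at (5,5), which reduces to 2/7. Any threshold above that leaves this particle unsatisfied.

2/7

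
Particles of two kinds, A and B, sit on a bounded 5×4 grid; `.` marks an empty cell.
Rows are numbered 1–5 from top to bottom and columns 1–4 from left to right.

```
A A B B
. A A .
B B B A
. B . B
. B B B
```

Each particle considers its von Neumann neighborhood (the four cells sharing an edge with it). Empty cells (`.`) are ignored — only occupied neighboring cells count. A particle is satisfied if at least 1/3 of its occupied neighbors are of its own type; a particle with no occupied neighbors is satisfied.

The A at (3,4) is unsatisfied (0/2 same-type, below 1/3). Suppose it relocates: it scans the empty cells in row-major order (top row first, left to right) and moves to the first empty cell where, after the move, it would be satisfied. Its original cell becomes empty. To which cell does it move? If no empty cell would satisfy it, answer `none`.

Vacating (3,4). Empty cells in order:
  (2,1): 2/3 same-type → satisfied — stop here.

(2,1)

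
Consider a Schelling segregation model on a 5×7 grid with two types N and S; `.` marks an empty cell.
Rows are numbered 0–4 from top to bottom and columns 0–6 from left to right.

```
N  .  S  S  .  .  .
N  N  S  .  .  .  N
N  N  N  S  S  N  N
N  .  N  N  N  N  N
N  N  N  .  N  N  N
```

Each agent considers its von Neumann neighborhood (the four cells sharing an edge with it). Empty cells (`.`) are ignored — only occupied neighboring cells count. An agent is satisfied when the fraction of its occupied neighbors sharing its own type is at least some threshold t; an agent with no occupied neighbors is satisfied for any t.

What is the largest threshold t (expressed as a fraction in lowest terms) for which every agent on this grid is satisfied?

(0,0)N 1/1
(0,2)S 2/2
(0,3)S 1/1
(1,0)N 3/3
(1,1)N 2/3
(1,2)S 1/3
(1,6)N 1/1
(2,0)N 3/3
(2,1)N 3/3
(2,2)N 2/4
(2,3)S 1/3
(2,4)S 1/3
(2,5)N 2/3
(2,6)N 3/3
(3,0)N 2/2
(3,2)N 3/3
(3,3)N 2/3
(3,4)N 3/4
(3,5)N 4/4
(3,6)N 3/3
(4,0)N 2/2
(4,1)N 2/2
(4,2)N 2/2
(4,4)N 2/2
(4,5)N 3/3
(4,6)N 2/2
The smallest same-type fraction is 1/3 at (1,2), which reduces to 1/3. Any threshold above that leaves this agent unsatisfied.

1/3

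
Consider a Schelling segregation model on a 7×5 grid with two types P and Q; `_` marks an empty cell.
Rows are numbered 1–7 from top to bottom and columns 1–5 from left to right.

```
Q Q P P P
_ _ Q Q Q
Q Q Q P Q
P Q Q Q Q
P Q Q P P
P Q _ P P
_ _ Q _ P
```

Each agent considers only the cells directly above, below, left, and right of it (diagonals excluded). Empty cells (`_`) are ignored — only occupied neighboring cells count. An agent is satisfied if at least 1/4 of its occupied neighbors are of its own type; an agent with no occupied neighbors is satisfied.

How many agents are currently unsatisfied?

(1,1)Q 1/1 ✓
(1,2)Q 1/2 ✓
(1,3)P 1/3 ✓
(1,4)P 2/3 ✓
(1,5)P 1/2 ✓
(2,3)Q 2/3 ✓
(2,4)Q 2/4 ✓
(2,5)Q 2/3 ✓
(3,1)Q 1/2 ✓
(3,2)Q 3/3 ✓
(3,3)Q 3/4 ✓
(3,4)P 0/4 ✗
(3,5)Q 2/3 ✓
(4,1)P 1/3 ✓
(4,2)Q 3/4 ✓
(4,3)Q 4/4 ✓
(4,4)Q 2/4 ✓
(4,5)Q 2/3 ✓
(5,1)P 2/3 ✓
(5,2)Q 3/4 ✓
(5,3)Q 2/3 ✓
(5,4)P 2/4 ✓
(5,5)P 2/3 ✓
(6,1)P 1/2 ✓
(6,2)Q 1/2 ✓
(6,4)P 2/2 ✓
(6,5)P 3/3 ✓
(7,3)Q 0/0 ✓
(7,5)P 1/1 ✓
Unsatisfied: (3,4) — 1 in total.

1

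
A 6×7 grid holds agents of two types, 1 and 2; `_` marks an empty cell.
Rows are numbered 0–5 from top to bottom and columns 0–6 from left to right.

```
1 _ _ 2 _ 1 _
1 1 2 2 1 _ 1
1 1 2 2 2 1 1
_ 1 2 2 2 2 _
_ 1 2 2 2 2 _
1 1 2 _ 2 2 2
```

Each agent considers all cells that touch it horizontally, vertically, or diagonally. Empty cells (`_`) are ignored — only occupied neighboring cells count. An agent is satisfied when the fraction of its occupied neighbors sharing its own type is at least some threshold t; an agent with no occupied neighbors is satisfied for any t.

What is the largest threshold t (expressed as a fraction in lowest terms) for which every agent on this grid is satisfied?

1/3

(0,0)1 2/2
(0,3)2 2/3
(0,5)1 2/2
(1,0)1 4/4
(1,1)1 4/6
(1,2)2 4/6
(1,3)2 5/6
(1,4)1 2/6
(1,6)1 3/3
(2,0)1 4/4
(2,1)1 4/7
(2,2)2 5/8
(2,3)2 7/8
(2,4)2 5/7
(2,5)1 3/6
(2,6)1 2/3
(3,1)1 3/6
(3,2)2 5/8
(3,3)2 8/8
(3,4)2 7/8
(3,5)2 4/6
(4,1)1 3/6
(4,2)2 4/7
(4,3)2 7/7
(4,4)2 7/7
(4,5)2 6/6
(5,0)1 2/2
(5,1)1 2/4
(5,2)2 2/4
(5,4)2 4/4
(5,5)2 4/4
(5,6)2 2/2
The smallest same-type fraction is 2/6 at (1,4), which reduces to 1/3. Any threshold above that leaves this agent unsatisfied.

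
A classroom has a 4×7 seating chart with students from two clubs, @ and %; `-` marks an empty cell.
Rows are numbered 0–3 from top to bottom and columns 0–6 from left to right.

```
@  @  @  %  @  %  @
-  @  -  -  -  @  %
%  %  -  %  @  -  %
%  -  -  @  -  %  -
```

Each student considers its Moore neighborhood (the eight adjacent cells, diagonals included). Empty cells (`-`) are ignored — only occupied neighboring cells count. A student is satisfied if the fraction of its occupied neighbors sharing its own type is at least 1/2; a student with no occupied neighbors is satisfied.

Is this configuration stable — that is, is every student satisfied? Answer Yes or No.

No

(0,0)@ 2/2 satisfied
(0,1)@ 3/3 satisfied
(0,2)@ 2/3 satisfied
(0,3)% 0/2 not
(0,4)@ 1/3 not
(0,5)% 1/4 not
(0,6)@ 1/3 not
(1,1)@ 3/5 satisfied
(1,5)@ 3/6 satisfied
(1,6)% 2/4 satisfied
(2,0)% 2/3 satisfied
(2,1)% 2/3 satisfied
(2,3)% 0/2 not
(2,4)@ 2/4 satisfied
(2,6)% 2/3 satisfied
(3,0)% 2/2 satisfied
(3,3)@ 1/2 satisfied
(3,5)% 1/2 satisfied
For instance (0,3) has only 0/2 same-type neighbors, below 1/2.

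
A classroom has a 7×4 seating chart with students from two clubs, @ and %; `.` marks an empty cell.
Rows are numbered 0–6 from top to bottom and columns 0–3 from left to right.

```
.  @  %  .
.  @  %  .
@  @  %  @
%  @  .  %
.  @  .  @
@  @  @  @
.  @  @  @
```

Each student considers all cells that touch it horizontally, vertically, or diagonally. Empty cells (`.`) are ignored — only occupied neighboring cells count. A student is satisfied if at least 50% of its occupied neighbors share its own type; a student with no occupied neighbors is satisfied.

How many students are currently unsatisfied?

7

Row 0: (0,1)@ 1/3 unhappy · (0,2)% 1/3 unhappy
Row 1: (1,1)@ 3/6 ok · (1,2)% 2/6 unhappy
Row 2: (2,0)@ 3/4 ok · (2,1)@ 3/6 ok · (2,2)% 2/6 unhappy · (2,3)@ 0/3 unhappy
Row 3: (3,0)% 0/4 unhappy · (3,1)@ 3/5 ok · (3,3)% 1/3 unhappy
Row 4: (4,1)@ 4/5 ok · (4,3)@ 2/3 ok
Row 5: (5,0)@ 3/3 ok · (5,1)@ 5/5 ok · (5,2)@ 7/7 ok · (5,3)@ 4/4 ok
Row 6: (6,1)@ 4/4 ok · (6,2)@ 5/5 ok · (6,3)@ 3/3 ok
Unsatisfied: (0,1), (0,2), (1,2), (2,2), (2,3), (3,0), (3,3) — 7 in total.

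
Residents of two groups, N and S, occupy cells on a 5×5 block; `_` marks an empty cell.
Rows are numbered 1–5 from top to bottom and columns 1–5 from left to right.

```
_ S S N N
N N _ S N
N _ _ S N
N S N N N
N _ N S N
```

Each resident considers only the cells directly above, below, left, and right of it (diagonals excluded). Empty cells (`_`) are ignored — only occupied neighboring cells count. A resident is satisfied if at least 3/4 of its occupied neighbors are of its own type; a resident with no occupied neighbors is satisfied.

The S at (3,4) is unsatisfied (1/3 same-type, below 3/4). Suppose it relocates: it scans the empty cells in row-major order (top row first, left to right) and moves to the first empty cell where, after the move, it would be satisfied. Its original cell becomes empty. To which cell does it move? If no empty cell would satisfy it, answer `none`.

none

Vacating (3,4). Empty cells in order:
  (1,1): 1/2 same-type → still unsatisfied.
  (2,3): 2/3 same-type → still unsatisfied.
  (3,2): 1/3 same-type → still unsatisfied.
  (3,3): 0/1 same-type → still unsatisfied.
  (5,2): 1/3 same-type → still unsatisfied.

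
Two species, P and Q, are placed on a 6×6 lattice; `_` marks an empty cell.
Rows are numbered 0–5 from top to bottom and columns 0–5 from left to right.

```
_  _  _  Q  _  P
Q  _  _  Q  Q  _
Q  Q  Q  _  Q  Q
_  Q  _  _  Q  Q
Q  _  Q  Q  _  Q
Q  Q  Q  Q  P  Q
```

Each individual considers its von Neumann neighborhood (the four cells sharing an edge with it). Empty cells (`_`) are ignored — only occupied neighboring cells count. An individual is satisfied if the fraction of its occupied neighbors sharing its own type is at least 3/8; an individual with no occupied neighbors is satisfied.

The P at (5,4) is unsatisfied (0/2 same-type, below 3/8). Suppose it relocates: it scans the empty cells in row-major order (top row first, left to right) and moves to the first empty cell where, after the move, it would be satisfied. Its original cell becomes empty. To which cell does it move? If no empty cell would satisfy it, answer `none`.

Vacating (5,4). Empty cells in order:
  (0,0): 0/1 same-type → still unsatisfied.
  (0,1): 0/0 same-type → satisfied — stop here.

(0,1)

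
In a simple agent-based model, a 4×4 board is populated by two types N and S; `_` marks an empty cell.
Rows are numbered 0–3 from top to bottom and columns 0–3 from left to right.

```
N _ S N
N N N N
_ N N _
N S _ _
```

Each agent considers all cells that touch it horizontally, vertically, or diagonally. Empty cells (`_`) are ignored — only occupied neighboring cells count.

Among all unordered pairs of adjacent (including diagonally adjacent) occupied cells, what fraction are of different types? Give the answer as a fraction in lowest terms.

Scan each occupied cell's neighbors to the right and below (and the two forward diagonals) so each pair is counted once.
From row 0: 4 unlike of 8 pairs (running 4/8).
From row 1: 0 unlike of 9 pairs (running 4/17).
From row 2: 2 unlike of 4 pairs (running 6/21).
From row 3: 1 unlike of 1 pairs (running 7/22).
Total adjacent occupied pairs: 22; unlike-type pairs: 7.
7/22 is already in lowest terms.

7/22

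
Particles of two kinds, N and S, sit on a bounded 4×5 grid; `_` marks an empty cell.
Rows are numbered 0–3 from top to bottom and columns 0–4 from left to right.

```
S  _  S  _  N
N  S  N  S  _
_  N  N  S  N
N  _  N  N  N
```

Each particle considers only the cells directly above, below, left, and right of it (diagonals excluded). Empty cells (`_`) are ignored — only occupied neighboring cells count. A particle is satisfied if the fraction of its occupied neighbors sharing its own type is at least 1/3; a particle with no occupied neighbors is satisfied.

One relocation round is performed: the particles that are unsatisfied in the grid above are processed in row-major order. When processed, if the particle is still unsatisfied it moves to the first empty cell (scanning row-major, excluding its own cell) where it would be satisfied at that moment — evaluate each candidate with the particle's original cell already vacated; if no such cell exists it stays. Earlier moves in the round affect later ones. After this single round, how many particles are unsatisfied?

1

Initially unsatisfied (in order): (0,0), (0,2), (1,0), (1,1), (1,2), (2,3).
  (0,0) → (0,1).
  (0,2): now satisfied by earlier moves; stays.
  (1,0) → (0,3).
  (1,1): now satisfied by earlier moves; stays.
  (1,2) → (1,4).
  (2,3) → (0,0).
Resulting grid:
S S S N N
_ S _ S N
_ N N _ N
N _ N N N
Unsatisfied now: (1,3).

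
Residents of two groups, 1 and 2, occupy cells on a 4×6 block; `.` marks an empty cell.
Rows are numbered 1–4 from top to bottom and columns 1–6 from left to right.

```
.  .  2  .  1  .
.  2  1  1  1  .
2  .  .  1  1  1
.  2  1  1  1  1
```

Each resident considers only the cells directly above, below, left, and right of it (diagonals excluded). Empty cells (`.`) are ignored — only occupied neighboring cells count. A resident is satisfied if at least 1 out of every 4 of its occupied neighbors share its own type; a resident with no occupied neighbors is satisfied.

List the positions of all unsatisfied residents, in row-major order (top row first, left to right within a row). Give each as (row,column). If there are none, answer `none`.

(1,3), (2,2), (4,2)

Row 1: (1,3)2 0/1 unhappy · (1,5)1 1/1 ok
Row 2: (2,2)2 0/1 unhappy · (2,3)1 1/3 ok · (2,4)1 3/3 ok · (2,5)1 3/3 ok
Row 3: (3,1)2 0/0 ok · (3,4)1 3/3 ok · (3,5)1 4/4 ok · (3,6)1 2/2 ok
Row 4: (4,2)2 0/1 unhappy · (4,3)1 1/2 ok · (4,4)1 3/3 ok · (4,5)1 3/3 ok · (4,6)1 2/2 ok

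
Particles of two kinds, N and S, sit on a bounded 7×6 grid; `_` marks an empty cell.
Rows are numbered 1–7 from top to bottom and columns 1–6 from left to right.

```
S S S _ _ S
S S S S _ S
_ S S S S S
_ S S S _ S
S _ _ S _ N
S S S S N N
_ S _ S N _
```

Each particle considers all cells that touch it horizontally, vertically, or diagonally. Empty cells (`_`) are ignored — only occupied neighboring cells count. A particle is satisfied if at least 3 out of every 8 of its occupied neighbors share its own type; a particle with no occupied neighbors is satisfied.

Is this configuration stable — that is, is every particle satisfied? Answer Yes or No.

Yes

(1,1)S 3/3 satisfied
(1,2)S 5/5 satisfied
(1,3)S 4/4 satisfied
(1,6)S 1/1 satisfied
(2,1)S 4/4 satisfied
(2,2)S 7/7 satisfied
(2,3)S 7/7 satisfied
(2,4)S 5/5 satisfied
(2,6)S 3/3 satisfied
(3,2)S 6/6 satisfied
(3,3)S 8/8 satisfied
(3,4)S 6/6 satisfied
(3,5)S 6/6 satisfied
(3,6)S 3/3 satisfied
(4,2)S 4/4 satisfied
(4,3)S 6/6 satisfied
(4,4)S 5/5 satisfied
(4,6)S 2/3 satisfied
(5,1)S 3/3 satisfied
(5,4)S 4/5 satisfied
(5,6)N 2/3 satisfied
(6,1)S 3/3 satisfied
(6,2)S 4/4 satisfied
(6,3)S 5/5 satisfied
(6,4)S 3/5 satisfied
(6,5)N 3/6 satisfied
(6,6)N 3/3 satisfied
(7,2)S 3/3 satisfied
(7,4)S 2/4 satisfied
(7,5)N 2/4 satisfied
All meet the threshold, so the configuration is stable.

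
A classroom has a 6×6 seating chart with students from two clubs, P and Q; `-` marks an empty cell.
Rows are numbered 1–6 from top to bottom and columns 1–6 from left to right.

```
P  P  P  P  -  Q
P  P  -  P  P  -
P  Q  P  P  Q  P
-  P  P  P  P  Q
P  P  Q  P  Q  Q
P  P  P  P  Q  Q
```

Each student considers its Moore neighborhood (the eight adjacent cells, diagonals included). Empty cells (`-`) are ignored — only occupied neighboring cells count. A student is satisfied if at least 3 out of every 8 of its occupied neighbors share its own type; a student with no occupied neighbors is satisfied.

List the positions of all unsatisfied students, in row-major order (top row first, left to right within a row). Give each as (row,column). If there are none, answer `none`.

Row 1: (1,1)P 3/3 ok · (1,2)P 4/4 ok · (1,3)P 4/4 ok · (1,4)P 3/3 ok · (1,6)Q 0/1 unhappy
Row 2: (2,1)P 4/5 ok · (2,2)P 6/7 ok · (2,4)P 5/6 ok · (2,5)P 4/6 ok
Row 3: (3,1)P 3/4 ok · (3,2)Q 0/6 unhappy · (3,3)P 6/7 ok · (3,4)P 6/7 ok · (3,5)Q 1/7 unhappy · (3,6)P 2/4 ok
Row 4: (4,2)P 5/7 ok · (4,3)P 6/8 ok · (4,4)P 5/8 ok · (4,5)P 4/8 ok · (4,6)Q 3/5 ok
Row 5: (5,1)P 4/4 ok · (5,2)P 6/7 ok · (5,3)Q 0/8 unhappy · (5,4)P 5/8 ok · (5,5)Q 4/8 ok · (5,6)Q 4/5 ok
Row 6: (6,1)P 3/3 ok · (6,2)P 4/5 ok · (6,3)P 4/5 ok · (6,4)P 2/5 ok · (6,5)Q 3/5 ok · (6,6)Q 3/3 ok

(1,6), (3,2), (3,5), (5,3)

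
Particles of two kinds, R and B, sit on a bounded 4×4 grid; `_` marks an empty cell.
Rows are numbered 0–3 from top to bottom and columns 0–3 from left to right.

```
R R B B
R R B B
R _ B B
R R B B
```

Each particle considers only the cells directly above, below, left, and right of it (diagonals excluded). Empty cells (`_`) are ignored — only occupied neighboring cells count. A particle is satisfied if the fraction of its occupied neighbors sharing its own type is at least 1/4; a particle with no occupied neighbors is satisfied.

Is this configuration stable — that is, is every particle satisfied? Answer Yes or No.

(0,0)R 2/2 ok
(0,1)R 2/3 ok
(0,2)B 2/3 ok
(0,3)B 2/2 ok
(1,0)R 3/3 ok
(1,1)R 2/3 ok
(1,2)B 3/4 ok
(1,3)B 3/3 ok
(2,0)R 2/2 ok
(2,2)B 3/3 ok
(2,3)B 3/3 ok
(3,0)R 2/2 ok
(3,1)R 1/2 ok
(3,2)B 2/3 ok
(3,3)B 2/2 ok
All meet the threshold, so the configuration is stable.

Yes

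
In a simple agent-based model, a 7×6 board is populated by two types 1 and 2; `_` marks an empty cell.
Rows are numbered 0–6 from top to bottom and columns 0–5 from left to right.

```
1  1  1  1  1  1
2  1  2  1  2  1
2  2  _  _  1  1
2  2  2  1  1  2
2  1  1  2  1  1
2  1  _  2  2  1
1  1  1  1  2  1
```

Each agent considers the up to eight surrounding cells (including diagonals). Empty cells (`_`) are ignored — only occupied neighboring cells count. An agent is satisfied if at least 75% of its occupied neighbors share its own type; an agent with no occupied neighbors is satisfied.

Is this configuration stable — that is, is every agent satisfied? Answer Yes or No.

Row 0: (0,0)1 2/3 unhappy · (0,1)1 3/5 unhappy · (0,2)1 4/5 ok · (0,3)1 3/5 unhappy · (0,4)1 4/5 ok · (0,5)1 2/3 unhappy
Row 1: (1,0)2 2/5 unhappy · (1,1)1 3/7 unhappy · (1,2)2 1/6 unhappy · (1,3)1 4/6 unhappy · (1,4)2 0/7 unhappy · (1,5)1 4/5 ok
Row 2: (2,0)2 4/5 ok · (2,1)2 6/7 ok · (2,4)1 5/7 unhappy · (2,5)1 3/5 unhappy
Row 3: (3,0)2 4/5 ok · (3,1)2 5/7 unhappy · (3,2)2 3/6 unhappy · (3,3)1 4/6 unhappy · (3,4)1 5/7 unhappy · (3,5)2 0/5 unhappy
Row 4: (4,0)2 3/5 unhappy · (4,1)1 2/7 unhappy · (4,2)1 3/7 unhappy · (4,3)2 3/7 unhappy · (4,4)1 4/8 unhappy · (4,5)1 3/5 unhappy
Row 5: (5,0)2 1/5 unhappy · (5,1)1 5/7 unhappy · (5,3)2 3/7 unhappy · (5,4)2 3/8 unhappy · (5,5)1 3/5 unhappy
Row 6: (6,0)1 2/3 unhappy · (6,1)1 3/4 ok · (6,2)1 3/4 ok · (6,3)1 1/4 unhappy · (6,4)2 2/5 unhappy · (6,5)1 1/3 unhappy
For instance (0,0) has only 2/3 same-type neighbors, below 3/4.

No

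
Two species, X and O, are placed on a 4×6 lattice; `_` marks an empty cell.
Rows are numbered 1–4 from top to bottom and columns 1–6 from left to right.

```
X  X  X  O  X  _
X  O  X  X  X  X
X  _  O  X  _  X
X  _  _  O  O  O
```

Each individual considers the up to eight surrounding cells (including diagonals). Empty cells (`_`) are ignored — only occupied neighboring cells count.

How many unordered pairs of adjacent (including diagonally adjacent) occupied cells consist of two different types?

18

Scan each occupied cell's neighbors to the right and below (and the two forward diagonals) so each pair is counted once.
From row 1: 8 unlike of 18 pairs (running 8/18).
From row 2: 5 unlike of 15 pairs (running 13/33).
From row 3: 5 unlike of 7 pairs (running 18/40).
From row 4: 0 unlike of 2 pairs (running 18/42).
Total adjacent occupied pairs: 42; unlike-type pairs: 18.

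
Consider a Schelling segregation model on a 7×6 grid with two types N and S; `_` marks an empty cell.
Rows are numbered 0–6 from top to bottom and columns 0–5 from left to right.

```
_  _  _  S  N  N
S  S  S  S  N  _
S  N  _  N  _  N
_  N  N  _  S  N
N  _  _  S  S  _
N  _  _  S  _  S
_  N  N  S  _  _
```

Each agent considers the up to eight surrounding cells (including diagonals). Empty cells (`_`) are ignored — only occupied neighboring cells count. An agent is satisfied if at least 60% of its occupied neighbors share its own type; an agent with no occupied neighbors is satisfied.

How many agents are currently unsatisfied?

10

(0,3)S 2/4 unhappy
(0,4)N 2/4 unhappy
(0,5)N 2/2 ok
(1,0)S 2/3 ok
(1,1)S 3/4 ok
(1,2)S 3/5 ok
(1,3)S 2/5 unhappy
(1,4)N 4/6 ok
(2,0)S 2/4 unhappy
(2,1)N 2/6 unhappy
(2,3)N 2/5 unhappy
(2,5)N 2/3 ok
(3,1)N 3/4 ok
(3,2)N 3/4 ok
(3,4)S 2/5 unhappy
(3,5)N 1/3 unhappy
(4,0)N 2/2 ok
(4,3)S 3/4 ok
(4,4)S 4/5 ok
(5,0)N 2/2 ok
(5,3)S 3/4 ok
(5,5)S 1/1 ok
(6,1)N 2/2 ok
(6,2)N 1/3 unhappy
(6,3)S 1/2 unhappy
Unsatisfied: (0,3), (0,4), (1,3), (2,0), (2,1), (2,3), (3,4), (3,5), (6,2), (6,3) — 10 in total.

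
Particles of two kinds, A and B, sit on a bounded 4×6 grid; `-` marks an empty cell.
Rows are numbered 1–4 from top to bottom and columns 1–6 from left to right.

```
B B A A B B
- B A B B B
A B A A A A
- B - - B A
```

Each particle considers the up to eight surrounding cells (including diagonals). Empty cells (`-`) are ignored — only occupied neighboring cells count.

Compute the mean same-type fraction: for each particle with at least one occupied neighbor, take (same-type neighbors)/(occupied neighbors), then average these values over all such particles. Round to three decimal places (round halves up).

0.472

Row 1: (1,1)B 2/2 · (1,2)B 2/4 · (1,3)A 2/5 · (1,4)A 2/5 · (1,5)B 4/5 · (1,6)B 3/3
Row 2: (2,2)B 3/7 · (2,3)A 4/8 · (2,4)B 2/8 · (2,5)B 4/8 · (2,6)B 3/5
Row 3: (3,1)A 0/3 · (3,2)B 2/5 · (3,3)A 2/6 · (3,4)A 3/6 · (3,5)A 3/7 · (3,6)A 2/5
Row 4: (4,2)B 1/3 · (4,5)B 0/4 · (4,6)A 2/3
Sum over 20 particles: 2/2 + 2/4 + 2/5 + 2/5 + 4/5 + 3/3 + 3/7 + 4/8 + 2/8 + 4/8 + 3/5 + 0/3 + 2/5 + 2/6 + 3/6 + 3/7 + 2/5 + 1/3 + 0/4 + 2/3 = 793/84; mean = 793/84 ÷ 20 = 793/1680 = 0.472023… → 0.472.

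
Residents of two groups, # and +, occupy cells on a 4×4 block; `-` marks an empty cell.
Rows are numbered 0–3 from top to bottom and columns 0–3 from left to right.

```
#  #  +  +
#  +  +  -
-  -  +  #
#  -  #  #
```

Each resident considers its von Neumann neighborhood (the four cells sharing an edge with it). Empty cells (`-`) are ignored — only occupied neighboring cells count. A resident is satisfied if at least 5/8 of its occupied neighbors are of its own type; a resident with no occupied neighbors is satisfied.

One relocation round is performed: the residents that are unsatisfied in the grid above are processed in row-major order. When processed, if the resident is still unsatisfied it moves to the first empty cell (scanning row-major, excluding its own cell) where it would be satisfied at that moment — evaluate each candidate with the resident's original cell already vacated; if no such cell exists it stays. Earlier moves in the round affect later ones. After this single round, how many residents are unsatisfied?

1

Initially unsatisfied (in order): (0,1), (1,0), (1,1), (2,2), (2,3), (3,2).
  (0,1) → (2,0).
  (1,0): now satisfied by earlier moves; stays.
  (1,1) → (1,3).
  (2,2): no empty cell satisfies it; stays.
  (2,3) → (3,1).
  (3,2): now satisfied by earlier moves; stays.
Resulting grid:
# - + +
# - + +
# - + -
# # # #
Unsatisfied now: (2,2).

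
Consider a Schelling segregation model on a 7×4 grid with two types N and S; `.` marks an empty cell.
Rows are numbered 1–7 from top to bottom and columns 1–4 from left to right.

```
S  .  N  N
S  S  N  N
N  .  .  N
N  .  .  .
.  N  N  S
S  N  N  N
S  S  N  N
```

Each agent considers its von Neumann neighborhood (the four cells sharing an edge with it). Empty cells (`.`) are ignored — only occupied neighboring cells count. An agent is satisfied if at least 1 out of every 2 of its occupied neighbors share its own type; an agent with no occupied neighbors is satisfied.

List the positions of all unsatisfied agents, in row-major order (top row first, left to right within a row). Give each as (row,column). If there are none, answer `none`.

Row 1: (1,1)S 1/1 ✓ · (1,3)N 2/2 ✓ · (1,4)N 2/2 ✓
Row 2: (2,1)S 2/3 ✓ · (2,2)S 1/2 ✓ · (2,3)N 2/3 ✓ · (2,4)N 3/3 ✓
Row 3: (3,1)N 1/2 ✓ · (3,4)N 1/1 ✓
Row 4: (4,1)N 1/1 ✓
Row 5: (5,2)N 2/2 ✓ · (5,3)N 2/3 ✓ · (5,4)S 0/2 ✗
Row 6: (6,1)S 1/2 ✓ · (6,2)N 2/4 ✓ · (6,3)N 4/4 ✓ · (6,4)N 2/3 ✓
Row 7: (7,1)S 2/2 ✓ · (7,2)S 1/3 ✗ · (7,3)N 2/3 ✓ · (7,4)N 2/2 ✓

(5,4), (7,2)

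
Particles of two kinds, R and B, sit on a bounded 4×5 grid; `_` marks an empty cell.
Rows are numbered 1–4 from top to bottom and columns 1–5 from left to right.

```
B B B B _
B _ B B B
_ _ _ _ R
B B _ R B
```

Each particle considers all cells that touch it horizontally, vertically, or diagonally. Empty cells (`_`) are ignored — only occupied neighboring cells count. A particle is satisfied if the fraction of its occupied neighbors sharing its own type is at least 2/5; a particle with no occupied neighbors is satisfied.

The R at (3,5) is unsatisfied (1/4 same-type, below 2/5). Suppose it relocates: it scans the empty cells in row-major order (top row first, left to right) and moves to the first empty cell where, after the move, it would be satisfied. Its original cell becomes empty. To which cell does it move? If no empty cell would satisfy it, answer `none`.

Vacating (3,5). Empty cells in order:
  (1,5): 0/3 same-type → still unsatisfied.
  (2,2): 0/5 same-type → still unsatisfied.
  (3,1): 0/3 same-type → still unsatisfied.
  (3,2): 0/4 same-type → still unsatisfied.
  (3,3): 1/4 same-type → still unsatisfied.
  (3,4): 1/5 same-type → still unsatisfied.
  (4,3): 1/2 same-type → satisfied — stop here.

(4,3)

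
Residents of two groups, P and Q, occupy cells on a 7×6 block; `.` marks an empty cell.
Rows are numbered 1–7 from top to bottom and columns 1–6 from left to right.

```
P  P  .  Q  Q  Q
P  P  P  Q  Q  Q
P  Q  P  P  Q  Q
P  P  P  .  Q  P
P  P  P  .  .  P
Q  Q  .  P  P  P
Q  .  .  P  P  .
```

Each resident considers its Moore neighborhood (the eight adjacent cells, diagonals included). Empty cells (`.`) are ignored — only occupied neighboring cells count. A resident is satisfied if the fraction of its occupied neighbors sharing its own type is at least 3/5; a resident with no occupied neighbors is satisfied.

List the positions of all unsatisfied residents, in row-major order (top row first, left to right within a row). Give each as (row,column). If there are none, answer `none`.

(2,3), (2,4), (3,2), (3,4), (4,5), (4,6), (6,1), (6,2)

(1,1)P 3/3 ok
(1,2)P 4/4 ok
(1,4)Q 3/4 ok
(1,5)Q 5/5 ok
(1,6)Q 3/3 ok
(2,1)P 4/5 ok
(2,2)P 6/7 ok
(2,3)P 4/7 unhappy
(2,4)Q 4/7 unhappy
(2,5)Q 7/8 ok
(2,6)Q 5/5 ok
(3,1)P 4/5 ok
(3,2)Q 0/8 unhappy
(3,3)P 5/7 ok
(3,4)P 3/7 unhappy
(3,5)Q 5/7 ok
(3,6)Q 4/5 ok
(4,1)P 4/5 ok
(4,2)P 7/8 ok
(4,3)P 5/6 ok
(4,5)Q 2/5 unhappy
(4,6)P 1/4 unhappy
(5,1)P 3/5 ok
(5,2)P 5/7 ok
(5,3)P 4/5 ok
(5,6)P 3/4 ok
(6,1)Q 2/4 unhappy
(6,2)Q 2/5 unhappy
(6,4)P 4/4 ok
(6,5)P 5/5 ok
(6,6)P 3/3 ok
(7,1)Q 2/2 ok
(7,4)P 3/3 ok
(7,5)P 4/4 ok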